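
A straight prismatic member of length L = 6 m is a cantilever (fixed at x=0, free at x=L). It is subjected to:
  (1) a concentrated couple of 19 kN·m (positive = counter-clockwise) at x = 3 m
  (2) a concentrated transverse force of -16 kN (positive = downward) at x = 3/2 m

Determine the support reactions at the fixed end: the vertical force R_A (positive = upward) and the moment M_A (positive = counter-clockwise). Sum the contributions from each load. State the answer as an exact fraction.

Load 1 — applied couple M₀=19 kN·m at a=3 m (b=L-a=3):
  R_A = 0 kN
  M_A = -M₀ = -19 kN·m
Load 2 — point force P=-16 kN at a=3/2 m (b=L-a=9/2):
  R_A = P = (-16) = -16 kN
  M_A = Pa = (-16)·(3/2) = -24 kN·m
Superposition: R_A = -16 kN, M_A = -43 kN·m

R_A = -16 kN, M_A = -43 kN·m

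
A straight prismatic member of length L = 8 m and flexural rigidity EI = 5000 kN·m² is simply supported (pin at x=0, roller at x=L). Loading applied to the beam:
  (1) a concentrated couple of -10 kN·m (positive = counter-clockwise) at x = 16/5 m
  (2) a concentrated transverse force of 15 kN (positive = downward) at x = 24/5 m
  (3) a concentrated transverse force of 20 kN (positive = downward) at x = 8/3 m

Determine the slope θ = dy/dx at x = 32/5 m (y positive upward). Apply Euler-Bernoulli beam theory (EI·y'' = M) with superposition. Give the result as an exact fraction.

θ(32/5) = 27826/1265625 rad

Load 1 — applied couple M₀=-10 kN·m at a=16/5 m (b=L-a=24/5):
  θ_1 = (M₀x²/(2L)-M₀(x-a)+C₁)/EI  [x>a] with C₁=M₀(3b²-L²)/(6L)=-16/15 = ((-10)·(32/5)²/(2·8)-(-10)·((32/5)-(16/5))+(-16/15))/5000 = 2/1875 rad
Load 2 — point force P=15 kN at a=24/5 m (b=L-a=16/5):
  θ_2 = -Pa(2L²-6Lx+3x²+a²)/(6LEI)  [x>a] = -15·(24/5)·(2·8²-6·8·(32/5)+3·(32/5)²+(24/5)²)/(6·8·5000) = 156/15625 rad
Load 3 — point force P=20 kN at a=8/3 m (b=L-a=16/3):
  θ_3 = -Pa(2L²-6Lx+3x²+a²)/(6LEI)  [x>a] = -20·(8/3)·(2·8²-6·8·(32/5)+3·(32/5)²+(8/3)²)/(6·8·5000) = 2768/253125 rad
Superposition: θ = Σ θ_i = 27826/1265625 rad ≈ 0.021986 rad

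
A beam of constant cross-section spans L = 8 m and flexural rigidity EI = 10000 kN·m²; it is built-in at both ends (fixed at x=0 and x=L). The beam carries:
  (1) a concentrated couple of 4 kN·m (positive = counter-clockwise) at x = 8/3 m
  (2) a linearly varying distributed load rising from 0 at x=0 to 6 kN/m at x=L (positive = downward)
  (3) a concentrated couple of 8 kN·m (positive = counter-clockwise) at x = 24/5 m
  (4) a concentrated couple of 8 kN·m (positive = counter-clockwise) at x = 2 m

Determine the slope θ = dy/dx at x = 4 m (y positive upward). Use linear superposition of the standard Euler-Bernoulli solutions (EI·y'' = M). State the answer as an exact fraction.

Load 1 — applied couple M₀=4 kN·m at a=8/3 m (b=L-a=16/3):
  θ_1 = (R_Ax²/2 - M_Ax - M₀(x-a))/EI  [x>a] with R_A=2/3, M_A=0 = ((2/3)·4²/2 - 0·4 - 4·(4-(8/3)))/10000 = 0 rad
Load 2 — triangular load w₀=6 kN/m (0→w₀ over full span):
  θ_2 = -w₀(2x(L-x)(L-2x)(x+2L)+x²(L-x)²)/(120LEI) = -6·(2·4·(8-4)·(8-2·4)·(4+2·8)+4²·(8-4)²)/(120·8·10000) = -1/6250 rad
Load 3 — applied couple M₀=8 kN·m at a=24/5 m (b=L-a=16/5):
  θ_3 = (R_Ax²/2 - M_Ax)/EI  [x≤a] with R_A=36/25, M_A=64/25 = ((36/25)·4²/2 - (64/25)·4)/10000 = 2/15625 rad
Load 4 — applied couple M₀=8 kN·m at a=2 m (b=L-a=6):
  θ_4 = (R_Ax²/2 - M_Ax - M₀(x-a))/EI  [x>a] with R_A=9/8, M_A=-3/2 = ((9/8)·4²/2 - (-3/2)·4 - 8·(4-2))/10000 = -1/10000 rad
Superposition: θ = Σ θ_i = -33/250000 rad ≈ -0.000132 rad

θ(4) = -33/250000 rad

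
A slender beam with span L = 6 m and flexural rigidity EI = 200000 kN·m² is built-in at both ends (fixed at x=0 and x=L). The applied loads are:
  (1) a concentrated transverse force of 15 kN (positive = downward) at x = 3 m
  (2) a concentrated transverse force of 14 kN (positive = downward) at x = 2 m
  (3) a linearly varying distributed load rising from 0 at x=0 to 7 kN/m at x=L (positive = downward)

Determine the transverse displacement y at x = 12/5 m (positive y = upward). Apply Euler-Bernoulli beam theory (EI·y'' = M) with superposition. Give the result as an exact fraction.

y(12/5) = -294273/1562500000 m

Load 1 — point force P=15 kN at a=3 m (b=L-a=3):
  y_1 = -Pb²x²(3aL-(3a+b)x)/(6L³EI)  [x≤a] = -15·3²·(12/5)²·(3·3·6-(3·3+3)·(12/5))/(6·6³·200000) = -189/2500000 m
Load 2 — point force P=14 kN at a=2 m (b=L-a=4):
  y_2 = -Pa²(L-x)²(3bL-(3b+a)(L-x))/(6L³EI)  [x>a] = -14·2²·(6-(12/5))²·(3·4·6-(3·4+2)·(6-(12/5)))/(6·6³·200000) = -189/3125000 m
Load 3 — triangular load w₀=7 kN/m (0→w₀ over full span):
  y_3 = -w₀x²(L-x)²(x+2L)/(120LEI) = -7·(12/5)²·(6-(12/5))²·((12/5)+2·6)/(120·6·200000) = -5103/97656250 m
Superposition: y = Σ y_i = -294273/1562500000 m ≈ -0.000188 m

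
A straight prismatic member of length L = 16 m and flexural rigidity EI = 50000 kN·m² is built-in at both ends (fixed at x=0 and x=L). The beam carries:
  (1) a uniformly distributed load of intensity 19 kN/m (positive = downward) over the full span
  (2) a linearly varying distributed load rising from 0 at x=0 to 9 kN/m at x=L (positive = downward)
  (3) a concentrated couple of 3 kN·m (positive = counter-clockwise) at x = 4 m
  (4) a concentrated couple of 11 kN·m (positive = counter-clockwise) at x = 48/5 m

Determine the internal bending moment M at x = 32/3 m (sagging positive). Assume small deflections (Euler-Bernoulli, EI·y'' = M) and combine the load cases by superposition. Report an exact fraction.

Load 1 — uniform load w=19 kN/m over full span:
  M_1 = wLx/2 - wL²/12 - wx²/2 = 19·16·(32/3)/2 - 19·16²/12 - 19·(32/3)²/2 = 1216/9 kN·m
Load 2 — triangular load w₀=9 kN/m (0→w₀ over full span):
  M_2 = 3w₀Lx/20 - w₀L²/30 - w₀x³/(6L) = 3·9·16·(32/3)/20 - 9·16²/30 - 9·(32/3)³/(6·16) = 1792/45 kN·m
Load 3 — applied couple M₀=3 kN·m at a=4 m (b=L-a=12):
  M_3 = R_Ax - M_A - M₀  [x>a] with R_A=27/128, M_A=-9/16 = (27/128)·(32/3) - (-9/16) - 3 = -3/16 kN·m
Load 4 — applied couple M₀=11 kN·m at a=48/5 m (b=L-a=32/5):
  M_4 = R_Ax - M_A - M₀  [x>a] with R_A=99/100, M_A=88/25 = (99/100)·(32/3) - (88/25) - 11 = -99/25 kN·m
Superposition: M = Σ M_i = 204943/1200 kN·m ≈ 170.785833 kN·m

M(32/3) = 204943/1200 kN·m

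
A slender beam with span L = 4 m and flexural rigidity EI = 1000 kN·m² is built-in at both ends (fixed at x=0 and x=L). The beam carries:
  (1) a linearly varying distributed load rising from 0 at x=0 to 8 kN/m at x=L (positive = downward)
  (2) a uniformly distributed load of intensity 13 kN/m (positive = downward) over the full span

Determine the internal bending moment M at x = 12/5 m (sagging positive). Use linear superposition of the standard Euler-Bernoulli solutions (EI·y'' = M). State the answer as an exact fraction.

M(12/5) = 1284/125 kN·m

Load 1 — triangular load w₀=8 kN/m (0→w₀ over full span):
  M_1 = 3w₀Lx/20 - w₀L²/30 - w₀x³/(6L) = 3·8·4·(12/5)/20 - 8·4²/30 - 8·(12/5)³/(6·4) = 992/375 kN·m
Load 2 — uniform load w=13 kN/m over full span:
  M_2 = wLx/2 - wL²/12 - wx²/2 = 13·4·(12/5)/2 - 13·4²/12 - 13·(12/5)²/2 = 572/75 kN·m
Superposition: M = Σ M_i = 1284/125 kN·m ≈ 10.272000 kN·m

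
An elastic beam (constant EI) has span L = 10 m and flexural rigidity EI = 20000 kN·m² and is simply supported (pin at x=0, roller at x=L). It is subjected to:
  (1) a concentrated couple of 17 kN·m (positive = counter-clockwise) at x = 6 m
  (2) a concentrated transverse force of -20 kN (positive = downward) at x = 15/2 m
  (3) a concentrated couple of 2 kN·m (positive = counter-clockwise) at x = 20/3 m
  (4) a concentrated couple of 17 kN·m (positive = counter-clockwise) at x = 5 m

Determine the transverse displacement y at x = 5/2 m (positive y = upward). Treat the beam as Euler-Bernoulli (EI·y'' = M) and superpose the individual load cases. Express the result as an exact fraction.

y(5/2) = 9473/1440000 m

Load 1 — applied couple M₀=17 kN·m at a=6 m (b=L-a=4):
  y_1 = (M₀x³/(6L)+C₁x)/EI  [x≤a] with C₁=M₀(3b²-L²)/(6L)=-221/15 = (17·(5/2)³/(6·10)+(-221/15)·(5/2))/20000 = -1037/640000 m
Load 2 — point force P=-20 kN at a=15/2 m (b=L-a=5/2):
  y_2 = -Pbx(L²-b²-x²)/(6LEI)  [x≤a] = -(-20)·(5/2)·(5/2)·(10²-(5/2)²-(5/2)²)/(6·10·20000) = 7/768 m
Load 3 — applied couple M₀=2 kN·m at a=20/3 m (b=L-a=10/3):
  y_3 = (M₀x³/(6L)+C₁x)/EI  [x≤a] with C₁=M₀(3b²-L²)/(6L)=-20/9 = (2·(5/2)³/(6·10)+(-20/9)·(5/2))/20000 = -29/115200 m
Load 4 — applied couple M₀=17 kN·m at a=5 m (b=L-a=5):
  y_4 = (M₀x³/(6L)+C₁x)/EI  [x≤a] with C₁=M₀(3b²-L²)/(6L)=-85/12 = (17·(5/2)³/(6·10)+(-85/12)·(5/2))/20000 = -17/25600 m
Superposition: y = Σ y_i = 9473/1440000 m ≈ 0.006578 m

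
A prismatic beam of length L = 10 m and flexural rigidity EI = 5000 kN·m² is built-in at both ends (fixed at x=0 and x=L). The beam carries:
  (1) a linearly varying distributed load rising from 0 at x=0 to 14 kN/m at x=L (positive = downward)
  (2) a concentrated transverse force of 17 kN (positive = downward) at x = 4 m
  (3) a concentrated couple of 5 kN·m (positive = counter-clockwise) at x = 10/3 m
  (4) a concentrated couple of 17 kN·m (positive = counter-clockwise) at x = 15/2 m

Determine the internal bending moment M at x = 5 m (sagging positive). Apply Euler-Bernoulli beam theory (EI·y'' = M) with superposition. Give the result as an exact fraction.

M(5) = 907/20 kN·m

Load 1 — triangular load w₀=14 kN/m (0→w₀ over full span):
  M_1 = 3w₀Lx/20 - w₀L²/30 - w₀x³/(6L) = 3·14·10·5/20 - 14·10²/30 - 14·5³/(6·10) = 175/6 kN·m
Load 2 — point force P=17 kN at a=4 m (b=L-a=6):
  M_2 = Pa²(a+3b)(L-x)/L³ - Pa²b/L²  [x>a] = 17·4²·(4+3·6)·(10-5)/10³ - 17·4²·6/10² = 68/5 kN·m
Load 3 — applied couple M₀=5 kN·m at a=10/3 m (b=L-a=20/3):
  M_3 = R_Ax - M_A - M₀  [x>a] with R_A=2/3, M_A=0 = (2/3)·5 - 0 - 5 = -5/3 kN·m
Load 4 — applied couple M₀=17 kN·m at a=15/2 m (b=L-a=5/2):
  M_4 = R_Ax - M_A  [x≤a] with R_A=153/80, M_A=85/16 = (153/80)·5 - (85/16) = 17/4 kN·m
Superposition: M = Σ M_i = 907/20 kN·m ≈ 45.350000 kN·m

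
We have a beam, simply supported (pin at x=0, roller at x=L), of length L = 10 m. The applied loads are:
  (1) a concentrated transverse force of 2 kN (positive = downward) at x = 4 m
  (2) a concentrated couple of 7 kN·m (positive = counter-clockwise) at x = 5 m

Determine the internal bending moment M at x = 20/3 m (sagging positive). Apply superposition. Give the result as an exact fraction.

M(20/3) = 1/3 kN·m

Load 1 — point force P=2 kN at a=4 m (b=L-a=6):
  M_1 = Pa(L-x)/L  [x>a] = 2·4·(10-(20/3))/10 = 8/3 kN·m
Load 2 — applied couple M₀=7 kN·m at a=5 m (b=L-a=5):
  M_2 = M₀x/L - M₀  [x>a] = 7·(20/3)/10 - 7 = -7/3 kN·m
Superposition: M = Σ M_i = 1/3 kN·m ≈ 0.333333 kN·m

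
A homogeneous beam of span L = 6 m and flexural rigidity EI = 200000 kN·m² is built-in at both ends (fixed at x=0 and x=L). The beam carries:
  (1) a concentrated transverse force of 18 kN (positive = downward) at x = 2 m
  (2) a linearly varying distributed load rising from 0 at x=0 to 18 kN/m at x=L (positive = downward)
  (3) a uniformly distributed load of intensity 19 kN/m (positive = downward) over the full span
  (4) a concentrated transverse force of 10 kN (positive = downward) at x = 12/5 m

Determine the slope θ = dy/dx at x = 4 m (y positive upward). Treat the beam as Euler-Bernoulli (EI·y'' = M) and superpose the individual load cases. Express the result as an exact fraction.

Load 1 — point force P=18 kN at a=2 m (b=L-a=4):
  θ_1 = Pa²(L-x)(2bL-(3b+a)(L-x))/(2L³EI)  [x>a] = 18·2²·(6-4)·(2·4·6-(3·4+2)·(6-4))/(2·6³·200000) = 1/30000 rad
Load 2 — triangular load w₀=18 kN/m (0→w₀ over full span):
  θ_2 = -w₀(2x(L-x)(L-2x)(x+2L)+x²(L-x)²)/(120LEI) = -18·(2·4·(6-4)·(6-2·4)·(4+2·6)+4²·(6-4)²)/(120·6·200000) = 7/125000 rad
Load 3 — uniform load w=19 kN/m over full span:
  θ_3 = -wx(L-x)(L-2x)/(12EI) = -19·4·(6-4)·(6-2·4)/(12·200000) = 19/150000 rad
Load 4 — point force P=10 kN at a=12/5 m (b=L-a=18/5):
  θ_4 = Pa²(L-x)(2bL-(3b+a)(L-x))/(2L³EI)  [x>a] = 10·(12/5)²·(6-4)·(2·(18/5)·6-(3·(18/5)+(12/5))·(6-4))/(2·6³·200000) = 7/312500 rad
Superposition: θ = Σ θ_i = 149/625000 rad ≈ 0.000238 rad

θ(4) = 149/625000 rad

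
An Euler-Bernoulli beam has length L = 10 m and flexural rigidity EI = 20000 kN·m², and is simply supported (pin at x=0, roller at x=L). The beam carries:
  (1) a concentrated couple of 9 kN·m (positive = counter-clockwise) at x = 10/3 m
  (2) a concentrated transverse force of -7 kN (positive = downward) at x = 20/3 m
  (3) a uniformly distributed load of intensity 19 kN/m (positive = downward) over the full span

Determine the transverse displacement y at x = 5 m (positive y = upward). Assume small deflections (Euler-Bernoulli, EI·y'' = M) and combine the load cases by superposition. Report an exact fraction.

y(5) = -12019/103680 m

Load 1 — applied couple M₀=9 kN·m at a=10/3 m (b=L-a=20/3):
  y_1 = (M₀x³/(6L)-M₀(x-a)²/2+C₁x)/EI  [x>a] with C₁=M₀(3b²-L²)/(6L)=5 = (9·5³/(6·10)-9·(5-(10/3))²/2+5·5)/20000 = 1/640 m
Load 2 — point force P=-7 kN at a=20/3 m (b=L-a=10/3):
  y_2 = -Pbx(L²-b²-x²)/(6LEI)  [x≤a] = -(-7)·(10/3)·5·(10²-(10/3)²-5²)/(6·10·20000) = 161/25920 m
Load 3 — uniform load w=19 kN/m over full span:
  y_3 = -wx(L³-2Lx²+x³)/(24EI) = -19·5·(10³-2·10·5²+5³)/(24·20000) = -95/768 m
Superposition: y = Σ y_i = -12019/103680 m ≈ -0.115924 m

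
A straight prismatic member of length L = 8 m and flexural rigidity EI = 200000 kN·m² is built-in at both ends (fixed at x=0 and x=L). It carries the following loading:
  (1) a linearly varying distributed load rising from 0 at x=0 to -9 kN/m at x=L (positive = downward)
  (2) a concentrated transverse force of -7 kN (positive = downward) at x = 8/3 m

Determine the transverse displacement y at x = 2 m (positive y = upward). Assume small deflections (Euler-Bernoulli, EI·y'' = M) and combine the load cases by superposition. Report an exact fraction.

y(2) = 27523/162000000 m

Load 1 — triangular load w₀=-9 kN/m (0→w₀ over full span):
  y_1 = -w₀x²(L-x)²(x+2L)/(120LEI) = -(-9)·2²·(8-2)²·(2+2·8)/(120·8·200000) = 243/2000000 m
Load 2 — point force P=-7 kN at a=8/3 m (b=L-a=16/3):
  y_2 = -Pb²x²(3aL-(3a+b)x)/(6L³EI)  [x≤a] = -(-7)·(16/3)²·2²·(3·(8/3)·8-(3·(8/3)+(16/3))·2)/(6·8³·200000) = 49/1012500 m
Superposition: y = Σ y_i = 27523/162000000 m ≈ 0.000170 m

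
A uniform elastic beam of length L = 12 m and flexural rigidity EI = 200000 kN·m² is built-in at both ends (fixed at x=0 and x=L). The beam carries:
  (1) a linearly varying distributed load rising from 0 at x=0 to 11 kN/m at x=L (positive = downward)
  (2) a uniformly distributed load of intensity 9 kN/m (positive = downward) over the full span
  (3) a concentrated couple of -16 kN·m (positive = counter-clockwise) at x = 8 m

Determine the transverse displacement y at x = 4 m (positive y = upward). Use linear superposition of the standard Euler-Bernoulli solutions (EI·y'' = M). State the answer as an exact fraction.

Load 1 — triangular load w₀=11 kN/m (0→w₀ over full span):
  y_1 = -w₀x²(L-x)²(x+2L)/(120LEI) = -11·4²·(12-4)²·(4+2·12)/(120·12·200000) = -154/140625 m
Load 2 — uniform load w=9 kN/m over full span:
  y_2 = -wx²(L-x)²/(24EI) = -9·4²·(12-4)²/(24·200000) = -6/3125 m
Load 3 — applied couple M₀=-16 kN·m at a=8 m (b=L-a=4):
  y_3 = (R_Ax³/6 - M_Ax²/2)/EI  [x≤a] with R_A=-16/9, M_A=-16/3 = ((-16/9)·4³/6 - (-16/3)·4²/2)/200000 = 2/16875 m
Superposition: y = Σ y_i = -1222/421875 m ≈ -0.002897 m

y(4) = -1222/421875 m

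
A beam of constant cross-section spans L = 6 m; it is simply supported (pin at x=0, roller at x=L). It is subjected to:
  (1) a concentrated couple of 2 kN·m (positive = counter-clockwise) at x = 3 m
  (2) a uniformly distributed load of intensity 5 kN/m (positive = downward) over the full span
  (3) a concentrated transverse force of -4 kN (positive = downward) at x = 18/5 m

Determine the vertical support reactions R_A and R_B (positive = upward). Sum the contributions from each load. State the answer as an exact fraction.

Load 1 — applied couple M₀=2 kN·m at a=3 m (b=L-a=3):
  R_A = M₀/L = 2/6 = 1/3 kN
  R_B = -M₀/L = -2/6 = -1/3 kN
Load 2 — uniform load w=5 kN/m over full span:
  R_A = wL/2 = 5·6/2 = 15 kN
  R_B = wL/2 = 5·6/2 = 15 kN
Load 3 — point force P=-4 kN at a=18/5 m (b=L-a=12/5):
  R_A = Pb/L = (-4)·(12/5)/6 = -8/5 kN
  R_B = Pa/L = (-4)·(18/5)/6 = -12/5 kN
Superposition: R_A = 206/15 kN, R_B = 184/15 kN

R_A = 206/15 kN, R_B = 184/15 kN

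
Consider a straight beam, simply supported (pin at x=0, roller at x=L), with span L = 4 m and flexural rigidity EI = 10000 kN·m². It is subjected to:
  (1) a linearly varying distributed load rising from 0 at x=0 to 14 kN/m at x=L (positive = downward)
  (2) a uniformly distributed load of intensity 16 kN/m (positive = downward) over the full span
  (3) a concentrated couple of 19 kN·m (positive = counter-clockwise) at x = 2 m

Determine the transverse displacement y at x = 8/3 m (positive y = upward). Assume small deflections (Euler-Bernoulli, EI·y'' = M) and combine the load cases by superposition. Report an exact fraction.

y(8/3) = -23657/3645000 m

Load 1 — triangular load w₀=14 kN/m (0→w₀ over full span):
  y_1 = -w₀x(7L⁴-10L²x²+3x⁴)/(360LEI) = -14·(8/3)·(7·4⁴-10·4²·(8/3)²+3·(8/3)⁴)/(360·4·10000) = -952/455625 m
Load 2 — uniform load w=16 kN/m over full span:
  y_2 = -wx(L³-2Lx²+x³)/(24EI) = -16·(8/3)·(4³-2·4·(8/3)²+(8/3)³)/(24·10000) = -704/151875 m
Load 3 — applied couple M₀=19 kN·m at a=2 m (b=L-a=2):
  y_3 = (M₀x³/(6L)-M₀(x-a)²/2+C₁x)/EI  [x>a] with C₁=M₀(3b²-L²)/(6L)=-19/6 = (19·(8/3)³/(6·4)-19·((8/3)-2)²/2+(-19/6)·(8/3))/10000 = 19/81000 m
Superposition: y = Σ y_i = -23657/3645000 m ≈ -0.006490 m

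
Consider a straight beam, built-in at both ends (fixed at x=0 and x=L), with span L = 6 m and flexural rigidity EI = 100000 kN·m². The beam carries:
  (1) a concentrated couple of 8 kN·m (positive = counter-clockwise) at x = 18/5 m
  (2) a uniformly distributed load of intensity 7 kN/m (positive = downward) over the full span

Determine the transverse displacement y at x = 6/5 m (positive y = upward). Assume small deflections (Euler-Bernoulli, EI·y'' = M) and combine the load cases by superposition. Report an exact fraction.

Load 1 — applied couple M₀=8 kN·m at a=18/5 m (b=L-a=12/5):
  y_1 = (R_Ax³/6 - M_Ax²/2)/EI  [x≤a] with R_A=48/25, M_A=64/25 = ((48/25)·(6/5)³/6 - (64/25)·(6/5)²/2)/100000 = -126/9765625 m
Load 2 — uniform load w=7 kN/m over full span:
  y_2 = -wx²(L-x)²/(24EI) = -7·(6/5)²·(6-(6/5))²/(24·100000) = -189/1953125 m
Superposition: y = Σ y_i = -1071/9765625 m ≈ -0.000110 m

y(6/5) = -1071/9765625 m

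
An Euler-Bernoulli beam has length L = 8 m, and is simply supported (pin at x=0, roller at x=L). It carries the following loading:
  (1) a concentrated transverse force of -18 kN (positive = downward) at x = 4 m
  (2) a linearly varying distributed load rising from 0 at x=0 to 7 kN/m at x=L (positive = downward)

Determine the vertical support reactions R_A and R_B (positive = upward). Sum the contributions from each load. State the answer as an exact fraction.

Load 1 — point force P=-18 kN at a=4 m (b=L-a=4):
  R_A = Pb/L = (-18)·4/8 = -9 kN
  R_B = Pa/L = (-18)·4/8 = -9 kN
Load 2 — triangular load w₀=7 kN/m (0→w₀ over full span):
  R_A = w₀L/6 = 7·8/6 = 28/3 kN
  R_B = w₀L/3 = 7·8/3 = 56/3 kN
Superposition: R_A = 1/3 kN, R_B = 29/3 kN

R_A = 1/3 kN, R_B = 29/3 kN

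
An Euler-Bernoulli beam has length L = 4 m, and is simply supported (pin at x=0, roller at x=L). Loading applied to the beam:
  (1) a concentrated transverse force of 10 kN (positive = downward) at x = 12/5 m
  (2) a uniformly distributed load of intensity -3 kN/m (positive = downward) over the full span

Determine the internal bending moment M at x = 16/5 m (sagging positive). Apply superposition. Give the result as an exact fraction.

Load 1 — point force P=10 kN at a=12/5 m (b=L-a=8/5):
  M_1 = Pa(L-x)/L  [x>a] = 10·(12/5)·(4-(16/5))/4 = 24/5 kN·m
Load 2 — uniform load w=-3 kN/m over full span:
  M_2 = wx(L-x)/2 = (-3)·(16/5)·(4-(16/5))/2 = -96/25 kN·m
Superposition: M = Σ M_i = 24/25 kN·m ≈ 0.960000 kN·m

M(16/5) = 24/25 kN·m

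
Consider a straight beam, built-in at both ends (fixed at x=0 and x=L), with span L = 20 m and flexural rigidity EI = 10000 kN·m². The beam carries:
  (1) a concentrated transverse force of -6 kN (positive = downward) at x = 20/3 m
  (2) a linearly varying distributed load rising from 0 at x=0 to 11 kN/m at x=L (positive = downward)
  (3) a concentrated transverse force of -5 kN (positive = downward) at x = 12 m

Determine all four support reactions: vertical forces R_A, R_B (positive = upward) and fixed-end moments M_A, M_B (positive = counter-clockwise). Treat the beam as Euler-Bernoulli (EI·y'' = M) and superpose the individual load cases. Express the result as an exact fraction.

Load 1 — point force P=-6 kN at a=20/3 m (b=L-a=40/3):
  R_A = Pb²(3a+b)/L³ = (-6)·(40/3)²·(3·(20/3)+(40/3))/20³ = -40/9 kN
  M_A = Pab²/L² = (-6)·(20/3)·(40/3)²/20² = -160/9 kN·m
  R_B = Pa²(a+3b)/L³ = (-6)·(20/3)²·((20/3)+3·(40/3))/20³ = -14/9 kN
  M_B = -Pa²b/L² = -(-6)·(20/3)²·(40/3)/20² = 80/9 kN·m
Load 2 — triangular load w₀=11 kN/m (0→w₀ over full span):
  R_A = 3w₀L/20 = 3·11·20/20 = 33 kN
  M_A = w₀L²/30 = 11·20²/30 = 440/3 kN·m
  R_B = 7w₀L/20 = 7·11·20/20 = 77 kN
  M_B = -w₀L²/20 = -11·20²/20 = -220 kN·m
Load 3 — point force P=-5 kN at a=12 m (b=L-a=8):
  R_A = Pb²(3a+b)/L³ = (-5)·8²·(3·12+8)/20³ = -44/25 kN
  M_A = Pab²/L² = (-5)·12·8²/20² = -48/5 kN·m
  R_B = Pa²(a+3b)/L³ = (-5)·12²·(12+3·8)/20³ = -81/25 kN
  M_B = -Pa²b/L² = -(-5)·12²·8/20² = 72/5 kN·m
Superposition: R_A = 6029/225 kN, M_A = 5368/45 kN·m, R_B = 16246/225 kN, M_B = -8852/45 kN·m

R_A = 6029/225 kN, M_A = 5368/45 kN·m, R_B = 16246/225 kN, M_B = -8852/45 kN·m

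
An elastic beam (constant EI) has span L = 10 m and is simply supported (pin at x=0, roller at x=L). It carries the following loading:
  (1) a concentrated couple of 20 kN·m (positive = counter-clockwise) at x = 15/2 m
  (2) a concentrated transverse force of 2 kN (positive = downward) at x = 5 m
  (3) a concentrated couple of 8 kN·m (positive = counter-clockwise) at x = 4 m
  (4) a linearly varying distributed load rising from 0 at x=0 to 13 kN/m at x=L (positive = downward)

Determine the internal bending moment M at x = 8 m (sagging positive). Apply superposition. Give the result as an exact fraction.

Load 1 — applied couple M₀=20 kN·m at a=15/2 m (b=L-a=5/2):
  M_1 = M₀x/L - M₀  [x>a] = 20·8/10 - 20 = -4 kN·m
Load 2 — point force P=2 kN at a=5 m (b=L-a=5):
  M_2 = Pa(L-x)/L  [x>a] = 2·5·(10-8)/10 = 2 kN·m
Load 3 — applied couple M₀=8 kN·m at a=4 m (b=L-a=6):
  M_3 = M₀x/L - M₀  [x>a] = 8·8/10 - 8 = -8/5 kN·m
Load 4 — triangular load w₀=13 kN/m (0→w₀ over full span):
  M_4 = w₀Lx/6 - w₀x³/(6L) = 13·10·8/6 - 13·8³/(6·10) = 312/5 kN·m
Superposition: M = Σ M_i = 294/5 kN·m ≈ 58.800000 kN·m

M(8) = 294/5 kN·m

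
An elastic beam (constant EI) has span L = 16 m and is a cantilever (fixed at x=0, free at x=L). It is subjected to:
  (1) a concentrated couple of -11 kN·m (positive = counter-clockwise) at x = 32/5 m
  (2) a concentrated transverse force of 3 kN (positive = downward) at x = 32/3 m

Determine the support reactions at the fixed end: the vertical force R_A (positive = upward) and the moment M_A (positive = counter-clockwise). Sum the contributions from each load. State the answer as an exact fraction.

Load 1 — applied couple M₀=-11 kN·m at a=32/5 m (b=L-a=48/5):
  R_A = 0 kN
  M_A = -M₀ = -(-11) = 11 kN·m
Load 2 — point force P=3 kN at a=32/3 m (b=L-a=16/3):
  R_A = P = 3 kN
  M_A = Pa = 3·(32/3) = 32 kN·m
Superposition: R_A = 3 kN, M_A = 43 kN·m

R_A = 3 kN, M_A = 43 kN·m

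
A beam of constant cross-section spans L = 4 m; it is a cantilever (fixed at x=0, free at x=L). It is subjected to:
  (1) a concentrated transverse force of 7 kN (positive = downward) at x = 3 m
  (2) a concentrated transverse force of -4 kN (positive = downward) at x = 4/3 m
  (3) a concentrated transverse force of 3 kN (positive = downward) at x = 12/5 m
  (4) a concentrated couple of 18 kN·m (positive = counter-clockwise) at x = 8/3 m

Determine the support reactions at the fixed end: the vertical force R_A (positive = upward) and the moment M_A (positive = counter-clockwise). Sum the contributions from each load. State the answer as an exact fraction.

Load 1 — point force P=7 kN at a=3 m (b=L-a=1):
  R_A = P = 7 kN
  M_A = Pa = 7·3 = 21 kN·m
Load 2 — point force P=-4 kN at a=4/3 m (b=L-a=8/3):
  R_A = P = (-4) = -4 kN
  M_A = Pa = (-4)·(4/3) = -16/3 kN·m
Load 3 — point force P=3 kN at a=12/5 m (b=L-a=8/5):
  R_A = P = 3 kN
  M_A = Pa = 3·(12/5) = 36/5 kN·m
Load 4 — applied couple M₀=18 kN·m at a=8/3 m (b=L-a=4/3):
  R_A = 0 kN
  M_A = -M₀ = -18 kN·m
Superposition: R_A = 6 kN, M_A = 73/15 kN·m

R_A = 6 kN, M_A = 73/15 kN·m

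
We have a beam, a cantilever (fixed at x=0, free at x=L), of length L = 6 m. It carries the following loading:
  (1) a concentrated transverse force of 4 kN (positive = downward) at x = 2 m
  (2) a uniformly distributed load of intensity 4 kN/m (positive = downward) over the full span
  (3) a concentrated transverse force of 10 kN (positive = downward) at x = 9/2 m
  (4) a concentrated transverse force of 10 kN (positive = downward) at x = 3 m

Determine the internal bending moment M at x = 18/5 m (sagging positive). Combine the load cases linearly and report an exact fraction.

M(18/5) = -513/25 kN·m

Load 1 — point force P=4 kN at a=2 m (b=L-a=4):
  M_1 = 0  [x>a] = 0 kN·m
Load 2 — uniform load w=4 kN/m over full span:
  M_2 = -w(L-x)²/2 = -4·(6-(18/5))²/2 = -288/25 kN·m
Load 3 — point force P=10 kN at a=9/2 m (b=L-a=3/2):
  M_3 = -P(a-x)  [x≤a] = -10·((9/2)-(18/5)) = -9 kN·m
Load 4 — point force P=10 kN at a=3 m (b=L-a=3):
  M_4 = 0  [x>a] = 0 kN·m
Superposition: M = Σ M_i = -513/25 kN·m ≈ -20.520000 kN·m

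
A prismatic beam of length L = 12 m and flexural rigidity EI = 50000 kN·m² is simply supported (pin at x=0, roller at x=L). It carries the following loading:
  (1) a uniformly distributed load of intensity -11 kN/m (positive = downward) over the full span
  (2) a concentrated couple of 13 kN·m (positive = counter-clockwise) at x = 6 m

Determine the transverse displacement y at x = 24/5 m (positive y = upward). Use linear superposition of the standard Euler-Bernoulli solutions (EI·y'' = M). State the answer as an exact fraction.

Load 1 — uniform load w=-11 kN/m over full span:
  y_1 = -wx(L³-2Lx²+x³)/(24EI) = -(-11)·(24/5)·(12³-2·12·(24/5)²+(24/5)³)/(24·50000) = 110484/1953125 m
Load 2 — applied couple M₀=13 kN·m at a=6 m (b=L-a=6):
  y_2 = (M₀x³/(6L)+C₁x)/EI  [x≤a] with C₁=M₀(3b²-L²)/(6L)=-13/2 = (13·(24/5)³/(6·12)+(-13/2)·(24/5))/50000 = -351/1562500 m
Superposition: y = Σ y_i = 440181/7812500 m ≈ 0.056343 m

y(24/5) = 440181/7812500 m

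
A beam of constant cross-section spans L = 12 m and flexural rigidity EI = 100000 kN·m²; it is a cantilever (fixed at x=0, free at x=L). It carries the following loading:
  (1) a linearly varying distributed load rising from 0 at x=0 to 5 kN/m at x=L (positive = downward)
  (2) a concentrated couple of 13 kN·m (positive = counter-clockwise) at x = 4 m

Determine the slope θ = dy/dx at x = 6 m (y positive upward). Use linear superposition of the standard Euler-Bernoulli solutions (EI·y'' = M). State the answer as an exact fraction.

θ(6) = -1741/200000 rad

Load 1 — triangular load w₀=5 kN/m (0→w₀ over full span):
  θ_1 = (w₀Lx²/4-w₀L²x/3-w₀x⁴/(24L))/EI = (5·12·6²/4-5·12²·6/3-5·6⁴/(24·12))/100000 = -369/40000 rad
Load 2 — applied couple M₀=13 kN·m at a=4 m (b=L-a=8):
  θ_2 = M₀a/EI  [x>a] = 13·4/100000 = 13/25000 rad
Superposition: θ = Σ θ_i = -1741/200000 rad ≈ -0.008705 rad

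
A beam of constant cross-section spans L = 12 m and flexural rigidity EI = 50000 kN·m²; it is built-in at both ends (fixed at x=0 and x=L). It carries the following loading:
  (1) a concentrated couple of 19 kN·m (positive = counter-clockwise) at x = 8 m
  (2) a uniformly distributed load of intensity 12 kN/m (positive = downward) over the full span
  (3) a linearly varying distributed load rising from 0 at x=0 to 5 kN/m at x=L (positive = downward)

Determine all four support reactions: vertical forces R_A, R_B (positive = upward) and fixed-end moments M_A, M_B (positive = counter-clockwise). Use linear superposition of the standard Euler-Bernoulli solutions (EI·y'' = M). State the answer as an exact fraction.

R_A = 748/9 kN, M_A = 523/3 kN·m, R_B = 818/9 kN, M_B = -180 kN·m

Load 1 — applied couple M₀=19 kN·m at a=8 m (b=L-a=4):
  R_A = 6M₀ab/L³ = 6·19·8·4/12³ = 19/9 kN
  M_A = M₀b(2a-b)/L² = 19·4·(2·8-4)/12² = 19/3 kN·m
  R_B = -6M₀ab/L³ = -6·19·8·4/12³ = -19/9 kN
  M_B = M₀a(2b-a)/L² = 19·8·(2·4-8)/12² = 0 kN·m
Load 2 — uniform load w=12 kN/m over full span:
  R_A = wL/2 = 12·12/2 = 72 kN
  M_A = wL²/12 = 12·12²/12 = 144 kN·m
  R_B = wL/2 = 12·12/2 = 72 kN
  M_B = -wL²/12 = -12·12²/12 = -144 kN·m
Load 3 — triangular load w₀=5 kN/m (0→w₀ over full span):
  R_A = 3w₀L/20 = 3·5·12/20 = 9 kN
  M_A = w₀L²/30 = 5·12²/30 = 24 kN·m
  R_B = 7w₀L/20 = 7·5·12/20 = 21 kN
  M_B = -w₀L²/20 = -5·12²/20 = -36 kN·m
Superposition: R_A = 748/9 kN, M_A = 523/3 kN·m, R_B = 818/9 kN, M_B = -180 kN·m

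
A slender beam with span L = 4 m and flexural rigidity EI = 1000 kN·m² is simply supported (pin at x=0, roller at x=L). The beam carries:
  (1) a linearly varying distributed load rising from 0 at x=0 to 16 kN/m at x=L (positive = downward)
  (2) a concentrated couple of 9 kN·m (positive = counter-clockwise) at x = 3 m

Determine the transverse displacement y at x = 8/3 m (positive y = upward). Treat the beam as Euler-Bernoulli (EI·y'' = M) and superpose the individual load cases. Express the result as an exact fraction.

y(8/3) = -21701/729000 m

Load 1 — triangular load w₀=16 kN/m (0→w₀ over full span):
  y_1 = -w₀x(7L⁴-10L²x²+3x⁴)/(360LEI) = -16·(8/3)·(7·4⁴-10·4²·(8/3)²+3·(8/3)⁴)/(360·4·1000) = -2176/91125 m
Load 2 — applied couple M₀=9 kN·m at a=3 m (b=L-a=1):
  y_2 = (M₀x³/(6L)+C₁x)/EI  [x≤a] with C₁=M₀(3b²-L²)/(6L)=-39/8 = (9·(8/3)³/(6·4)+(-39/8)·(8/3))/1000 = -53/9000 m
Superposition: y = Σ y_i = -21701/729000 m ≈ -0.029768 m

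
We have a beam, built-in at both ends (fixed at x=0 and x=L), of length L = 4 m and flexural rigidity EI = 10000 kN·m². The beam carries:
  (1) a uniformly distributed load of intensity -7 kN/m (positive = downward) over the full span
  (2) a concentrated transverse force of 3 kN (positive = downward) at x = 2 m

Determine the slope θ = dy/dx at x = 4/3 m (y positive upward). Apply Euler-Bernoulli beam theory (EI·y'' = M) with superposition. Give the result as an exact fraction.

θ(4/3) = 17/81000 rad

Load 1 — uniform load w=-7 kN/m over full span:
  θ_1 = -wx(L-x)(L-2x)/(12EI) = -(-7)·(4/3)·(4-(4/3))·(4-2·(4/3))/(12·10000) = 14/50625 rad
Load 2 — point force P=3 kN at a=2 m (b=L-a=2):
  θ_2 = -Pb²x(2aL-(3a+b)x)/(2L³EI)  [x≤a] = -3·2²·(4/3)·(2·2·4-(3·2+2)·(4/3))/(2·4³·10000) = -1/15000 rad
Superposition: θ = Σ θ_i = 17/81000 rad ≈ 0.000210 rad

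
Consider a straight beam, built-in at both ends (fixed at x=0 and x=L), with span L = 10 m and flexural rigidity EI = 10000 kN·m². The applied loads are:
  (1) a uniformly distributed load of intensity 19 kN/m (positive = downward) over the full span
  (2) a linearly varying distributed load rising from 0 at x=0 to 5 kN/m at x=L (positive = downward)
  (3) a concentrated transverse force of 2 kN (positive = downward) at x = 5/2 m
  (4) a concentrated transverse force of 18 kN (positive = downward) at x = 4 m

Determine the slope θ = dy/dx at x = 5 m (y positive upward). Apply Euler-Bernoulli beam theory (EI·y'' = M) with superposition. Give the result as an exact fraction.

Load 1 — uniform load w=19 kN/m over full span:
  θ_1 = -wx(L-x)(L-2x)/(12EI) = -19·5·(10-5)·(10-2·5)/(12·10000) = 0 rad
Load 2 — triangular load w₀=5 kN/m (0→w₀ over full span):
  θ_2 = -w₀(2x(L-x)(L-2x)(x+2L)+x²(L-x)²)/(120LEI) = -5·(2·5·(10-5)·(10-2·5)·(5+2·10)+5²·(10-5)²)/(120·10·10000) = -1/3840 rad
Load 3 — point force P=2 kN at a=5/2 m (b=L-a=15/2):
  θ_3 = Pa²(L-x)(2bL-(3b+a)(L-x))/(2L³EI)  [x>a] = 2·(5/2)²·(10-5)·(2·(15/2)·10-(3·(15/2)+(5/2))·(10-5))/(2·10³·10000) = 1/12800 rad
Load 4 — point force P=18 kN at a=4 m (b=L-a=6):
  θ_4 = Pa²(L-x)(2bL-(3b+a)(L-x))/(2L³EI)  [x>a] = 18·4²·(10-5)·(2·6·10-(3·6+4)·(10-5))/(2·10³·10000) = 9/12500 rad
Superposition: θ = Σ θ_i = 2581/4800000 rad ≈ 0.000538 rad

θ(5) = 2581/4800000 rad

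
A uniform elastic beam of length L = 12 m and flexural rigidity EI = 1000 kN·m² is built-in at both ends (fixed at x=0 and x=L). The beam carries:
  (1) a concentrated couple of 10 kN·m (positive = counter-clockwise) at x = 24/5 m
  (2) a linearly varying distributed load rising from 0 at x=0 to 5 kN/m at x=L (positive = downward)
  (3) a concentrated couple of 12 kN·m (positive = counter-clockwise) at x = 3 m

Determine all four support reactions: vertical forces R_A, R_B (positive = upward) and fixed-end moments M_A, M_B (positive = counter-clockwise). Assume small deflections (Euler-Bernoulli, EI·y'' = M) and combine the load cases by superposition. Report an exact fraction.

Load 1 — applied couple M₀=10 kN·m at a=24/5 m (b=L-a=36/5):
  R_A = 6M₀ab/L³ = 6·10·(24/5)·(36/5)/12³ = 6/5 kN
  M_A = M₀b(2a-b)/L² = 10·(36/5)·(2·(24/5)-(36/5))/12² = 6/5 kN·m
  R_B = -6M₀ab/L³ = -6·10·(24/5)·(36/5)/12³ = -6/5 kN
  M_B = M₀a(2b-a)/L² = 10·(24/5)·(2·(36/5)-(24/5))/12² = 16/5 kN·m
Load 2 — triangular load w₀=5 kN/m (0→w₀ over full span):
  R_A = 3w₀L/20 = 3·5·12/20 = 9 kN
  M_A = w₀L²/30 = 5·12²/30 = 24 kN·m
  R_B = 7w₀L/20 = 7·5·12/20 = 21 kN
  M_B = -w₀L²/20 = -5·12²/20 = -36 kN·m
Load 3 — applied couple M₀=12 kN·m at a=3 m (b=L-a=9):
  R_A = 6M₀ab/L³ = 6·12·3·9/12³ = 9/8 kN
  M_A = M₀b(2a-b)/L² = 12·9·(2·3-9)/12² = -9/4 kN·m
  R_B = -6M₀ab/L³ = -6·12·3·9/12³ = -9/8 kN
  M_B = M₀a(2b-a)/L² = 12·3·(2·9-3)/12² = 15/4 kN·m
Superposition: R_A = 453/40 kN, M_A = 459/20 kN·m, R_B = 747/40 kN, M_B = -581/20 kN·m

R_A = 453/40 kN, M_A = 459/20 kN·m, R_B = 747/40 kN, M_B = -581/20 kN·m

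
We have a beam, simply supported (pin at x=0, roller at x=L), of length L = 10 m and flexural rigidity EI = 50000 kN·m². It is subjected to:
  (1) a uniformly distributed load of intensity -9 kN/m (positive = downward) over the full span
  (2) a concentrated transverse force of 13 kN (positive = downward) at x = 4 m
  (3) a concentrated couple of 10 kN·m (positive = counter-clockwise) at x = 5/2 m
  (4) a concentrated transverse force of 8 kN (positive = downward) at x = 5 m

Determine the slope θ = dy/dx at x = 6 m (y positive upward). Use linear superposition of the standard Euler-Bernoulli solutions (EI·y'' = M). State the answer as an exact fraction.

Load 1 — uniform load w=-9 kN/m over full span:
  θ_1 = -w(L³-6Lx²+4x³)/(24EI) = -(-9)·(10³-6·10·6²+4·6³)/(24·50000) = -111/50000 rad
Load 2 — point force P=13 kN at a=4 m (b=L-a=6):
  θ_2 = -Pa(2L²-6Lx+3x²+a²)/(6LEI)  [x>a] = -13·4·(2·10²-6·10·6+3·6²+4²)/(6·10·50000) = 39/62500 rad
Load 3 — applied couple M₀=10 kN·m at a=5/2 m (b=L-a=15/2):
  θ_3 = (M₀x²/(2L)-M₀(x-a)+C₁)/EI  [x>a] with C₁=M₀(3b²-L²)/(6L)=275/24 = (10·6²/(2·10)-10·(6-(5/2))+(275/24))/50000 = -133/1200000 rad
Load 4 — point force P=8 kN at a=5 m (b=L-a=5):
  θ_4 = -Pa(2L²-6Lx+3x²+a²)/(6LEI)  [x>a] = -8·5·(2·10²-6·10·6+3·6²+5²)/(6·10·50000) = 9/25000 rad
Superposition: θ = Σ θ_i = -8081/6000000 rad ≈ -0.001347 rad

θ(6) = -8081/6000000 rad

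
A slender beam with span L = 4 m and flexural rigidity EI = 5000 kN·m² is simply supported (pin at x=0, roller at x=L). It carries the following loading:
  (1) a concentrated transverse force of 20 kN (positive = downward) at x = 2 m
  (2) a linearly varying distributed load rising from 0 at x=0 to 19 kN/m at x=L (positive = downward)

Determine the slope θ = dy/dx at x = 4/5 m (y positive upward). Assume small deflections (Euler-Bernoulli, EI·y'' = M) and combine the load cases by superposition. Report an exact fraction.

θ(4/5) = -51289/7031250 rad

Load 1 — point force P=20 kN at a=2 m (b=L-a=2):
  θ_1 = -Pb(L²-b²-3x²)/(6LEI)  [x≤a] = -20·2·(4²-2²-3·(4/5)²)/(6·4·5000) = -21/6250 rad
Load 2 — triangular load w₀=19 kN/m (0→w₀ over full span):
  θ_2 = -w₀(7L⁴-30L²x²+15x⁴)/(360LEI) = -19·(7·4⁴-30·4²·(4/5)²+15·(4/5)⁴)/(360·4·5000) = -13832/3515625 rad
Superposition: θ = Σ θ_i = -51289/7031250 rad ≈ -0.007294 rad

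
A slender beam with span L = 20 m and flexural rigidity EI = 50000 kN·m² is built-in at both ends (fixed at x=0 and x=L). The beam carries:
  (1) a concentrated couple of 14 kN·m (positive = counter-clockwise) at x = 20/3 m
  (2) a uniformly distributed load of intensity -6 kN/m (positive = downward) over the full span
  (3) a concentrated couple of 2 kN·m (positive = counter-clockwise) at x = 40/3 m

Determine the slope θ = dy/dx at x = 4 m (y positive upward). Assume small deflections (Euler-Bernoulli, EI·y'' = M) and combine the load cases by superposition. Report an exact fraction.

Load 1 — applied couple M₀=14 kN·m at a=20/3 m (b=L-a=40/3):
  θ_1 = (R_Ax²/2 - M_Ax)/EI  [x≤a] with R_A=14/15, M_A=0 = ((14/15)·4²/2 - 0·4)/50000 = 7/46875 rad
Load 2 — uniform load w=-6 kN/m over full span:
  θ_2 = -wx(L-x)(L-2x)/(12EI) = -(-6)·4·(20-4)·(20-2·4)/(12·50000) = 24/3125 rad
Load 3 — applied couple M₀=2 kN·m at a=40/3 m (b=L-a=20/3):
  θ_3 = (R_Ax²/2 - M_Ax)/EI  [x≤a] with R_A=2/15, M_A=2/3 = ((2/15)·4²/2 - (2/3)·4)/50000 = -1/31250 rad
Superposition: θ = Σ θ_i = 731/93750 rad ≈ 0.007797 rad

θ(4) = 731/93750 rad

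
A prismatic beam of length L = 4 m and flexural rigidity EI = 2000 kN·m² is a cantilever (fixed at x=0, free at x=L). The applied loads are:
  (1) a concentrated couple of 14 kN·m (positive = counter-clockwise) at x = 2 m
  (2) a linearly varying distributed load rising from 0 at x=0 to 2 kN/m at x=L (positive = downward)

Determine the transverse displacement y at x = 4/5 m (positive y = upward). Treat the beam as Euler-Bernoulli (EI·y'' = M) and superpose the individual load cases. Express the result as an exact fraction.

Load 1 — applied couple M₀=14 kN·m at a=2 m (b=L-a=2):
  y_1 = M₀x²/(2EI)  [x≤a] = 14·(4/5)²/(2·2000) = 7/3125 m
Load 2 — triangular load w₀=2 kN/m (0→w₀ over full span):
  y_2 = (w₀Lx³/12-w₀L²x²/6-w₀x⁵/(120L))/EI = (2·4·(4/5)³/12-2·4²·(4/5)²/6-2·(4/5)⁵/(120·4))/2000 = -9004/5859375 m
Superposition: y = Σ y_i = 4121/5859375 m ≈ 0.000703 m

y(4/5) = 4121/5859375 m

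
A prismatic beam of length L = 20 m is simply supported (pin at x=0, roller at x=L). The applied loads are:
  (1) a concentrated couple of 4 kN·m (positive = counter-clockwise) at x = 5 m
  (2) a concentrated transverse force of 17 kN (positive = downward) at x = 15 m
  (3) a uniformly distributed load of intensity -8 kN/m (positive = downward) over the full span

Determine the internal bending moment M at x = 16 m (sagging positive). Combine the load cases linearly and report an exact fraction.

M(16) = -1029/5 kN·m

Load 1 — applied couple M₀=4 kN·m at a=5 m (b=L-a=15):
  M_1 = M₀x/L - M₀  [x>a] = 4·16/20 - 4 = -4/5 kN·m
Load 2 — point force P=17 kN at a=15 m (b=L-a=5):
  M_2 = Pa(L-x)/L  [x>a] = 17·15·(20-16)/20 = 51 kN·m
Load 3 — uniform load w=-8 kN/m over full span:
  M_3 = wx(L-x)/2 = (-8)·16·(20-16)/2 = -256 kN·m
Superposition: M = Σ M_i = -1029/5 kN·m ≈ -205.800000 kN·m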